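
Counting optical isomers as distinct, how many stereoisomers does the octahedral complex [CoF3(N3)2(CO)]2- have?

3

An octahedron has six vertices in three trans pairs; every non-trans pair is cis.
There are 3 geometric isomers: F mer, N3 trans; F fac, N3 cis; F mer, N3 cis.
Each arrangement has an internal mirror plane or centre of symmetry, so none is chiral.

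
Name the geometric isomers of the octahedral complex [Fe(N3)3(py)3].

fac and mer

An octahedron has six vertices in three trans pairs; every non-trans pair is cis.
The distinct arrangements are (2 in all): N3 mer; N3 fac.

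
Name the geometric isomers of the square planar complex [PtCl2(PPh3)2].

cis and trans

In a square planar complex each vertex has one trans partner and two cis neighbours.
The distinct arrangements are (2 in all): Cl cis; Cl trans.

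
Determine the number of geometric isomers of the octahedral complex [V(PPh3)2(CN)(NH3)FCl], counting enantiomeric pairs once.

In an octahedral complex each vertex has one trans partner and four cis neighbours.
Placing the ligands in turn and identifying arrangements related by rotation or reflection leaves 9 distinct geometric isomers.

9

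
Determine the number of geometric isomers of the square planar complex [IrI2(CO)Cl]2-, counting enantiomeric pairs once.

2

In a square planar complex each vertex has one trans partner and two cis neighbours.
The distinct arrangements are (2 in all): I cis; I trans.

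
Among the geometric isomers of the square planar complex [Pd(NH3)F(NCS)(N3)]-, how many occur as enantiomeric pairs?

0

In a square planar complex each vertex has one trans partner and two cis neighbours.
Working through the distinct placements yields 3 geometric isomers: (F/NCS trans, N3/NH3 trans); (F/NH3 trans, N3/NCS trans); (F/N3 trans, NCS/NH3 trans).
Each arrangement has an internal mirror plane or centre of symmetry, so none is chiral.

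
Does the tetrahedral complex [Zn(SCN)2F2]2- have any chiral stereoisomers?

no

Only one geometric arrangement is possible.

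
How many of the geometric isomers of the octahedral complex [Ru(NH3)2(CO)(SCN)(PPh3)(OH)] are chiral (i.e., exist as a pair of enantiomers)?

6

Systematic enumeration (placing each ligand type in turn and discarding arrangements equivalent by rotation or reflection) gives 9 geometric isomers.
Of these, 6 lack any improper symmetry element and so occur as enantiomeric pairs, giving 9 + 6 = 15 stereoisomers in total.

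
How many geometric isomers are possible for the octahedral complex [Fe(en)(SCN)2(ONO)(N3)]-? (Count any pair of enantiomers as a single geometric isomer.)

An octahedron has six vertices in three trans pairs; every non-trans pair is cis.
Each en is bidentate and must span two cis positions.
There are 4 geometric isomers: SCN cis (3 arrangements, 2 chiral); SCN trans.

4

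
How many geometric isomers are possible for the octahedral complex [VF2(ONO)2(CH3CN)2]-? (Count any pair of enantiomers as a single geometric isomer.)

An octahedron has six vertices in three trans pairs; every non-trans pair is cis.
Systematic placement gives 5 geometric isomers: F trans, ONO trans, CH3CN trans; F cis, ONO cis, CH3CN trans; F cis, ONO trans, CH3CN cis; F cis, ONO cis, CH3CN cis (chiral); F trans, ONO cis, CH3CN cis.

5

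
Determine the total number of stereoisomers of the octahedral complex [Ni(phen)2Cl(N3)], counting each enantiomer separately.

The six octahedral sites form three mutually perpendicular trans pairs.
Each phen is bidentate and must span two cis positions.
There are 2 geometric isomers: Cl and N3 mutually trans; Cl and N3 mutually cis (chiral).
One of these lacks any improper symmetry element and so occurs as an enantiomeric pair, giving 2 + 1 = 3 stereoisomers in total.

3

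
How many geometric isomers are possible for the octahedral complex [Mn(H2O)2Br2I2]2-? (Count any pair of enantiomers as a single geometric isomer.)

5

An octahedron has six vertices in three trans pairs; every non-trans pair is cis.
Working through the distinct placements yields 5 geometric isomers: H2O trans, Br trans, I trans; H2O cis, Br trans, I cis; H2O cis, Br cis, I trans; H2O cis, Br cis, I cis (chiral); H2O trans, Br cis, I cis.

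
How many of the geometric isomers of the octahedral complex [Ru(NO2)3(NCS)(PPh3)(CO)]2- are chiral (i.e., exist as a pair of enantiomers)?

1

In an octahedral complex each vertex has one trans partner and four cis neighbours.
Systematic placement gives 4 geometric isomers: NO2 mer (3 arrangements); NO2 fac (chiral).
One of these lacks any improper symmetry element and so occurs as an enantiomeric pair, giving 4 + 1 = 5 stereoisomers in total.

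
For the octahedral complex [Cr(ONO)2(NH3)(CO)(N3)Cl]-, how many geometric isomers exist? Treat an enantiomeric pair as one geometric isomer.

9

Exhaustive case analysis gives 9 geometric isomers.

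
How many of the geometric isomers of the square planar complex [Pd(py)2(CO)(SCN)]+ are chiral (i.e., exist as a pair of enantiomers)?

0

A square has two trans pairs of vertices; adjacent vertices are cis.
There are 2 geometric isomers: py cis; py trans.
Each arrangement has an internal mirror plane or centre of symmetry, so none is chiral.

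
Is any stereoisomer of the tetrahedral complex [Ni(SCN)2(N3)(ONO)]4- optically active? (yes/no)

In a tetrahedral complex all four positions are equivalent and every pair of ligands is adjacent — there is no cis/trans distinction.
Only one geometric arrangement is possible.

no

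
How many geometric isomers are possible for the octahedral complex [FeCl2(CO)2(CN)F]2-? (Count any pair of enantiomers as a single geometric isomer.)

6

In an octahedral complex each vertex has one trans partner and four cis neighbours.
Systematic placement gives 6 geometric isomers: Cl cis, CO cis (3 arrangements, 2 chiral); Cl trans, CO cis; Cl cis, CO trans; Cl trans, CO trans.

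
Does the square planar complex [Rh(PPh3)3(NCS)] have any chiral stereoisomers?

no

In a square planar complex each vertex has one trans partner and two cis neighbours.
Only one geometric arrangement is possible.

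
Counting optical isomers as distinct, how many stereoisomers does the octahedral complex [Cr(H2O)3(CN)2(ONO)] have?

The six octahedral sites form three mutually perpendicular trans pairs.
Working through the distinct placements yields 3 geometric isomers: H2O mer, CN trans; H2O fac, CN cis; H2O mer, CN cis.
Each arrangement has an internal mirror plane or centre of symmetry, so none is chiral.

3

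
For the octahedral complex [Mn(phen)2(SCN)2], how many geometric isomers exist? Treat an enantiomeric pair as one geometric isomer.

In an octahedral complex each vertex has one trans partner and four cis neighbours.
Each phen is bidentate and must span two cis positions.
The distinct arrangements are (2 in all): SCN trans; SCN cis (chiral).

2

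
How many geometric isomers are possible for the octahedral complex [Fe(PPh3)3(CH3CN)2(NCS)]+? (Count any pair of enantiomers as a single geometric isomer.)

3

Working through the distinct placements yields 3 geometric isomers: PPh3 mer, CH3CN trans; PPh3 mer, CH3CN cis; PPh3 fac, CH3CN cis.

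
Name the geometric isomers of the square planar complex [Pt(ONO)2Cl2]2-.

A square has two trans pairs of vertices; adjacent vertices are cis.
Systematic placement gives 2 geometric isomers: ONO cis; ONO trans.

cis and trans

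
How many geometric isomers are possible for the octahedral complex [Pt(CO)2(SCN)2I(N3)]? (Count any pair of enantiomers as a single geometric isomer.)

6

The six octahedral sites form three mutually perpendicular trans pairs.
The distinct arrangements are (6 in all): CO trans, SCN trans; CO trans, SCN cis; CO cis, SCN trans; CO cis, SCN cis (3 arrangements, 2 chiral).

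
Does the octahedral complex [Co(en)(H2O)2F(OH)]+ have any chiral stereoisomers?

The six octahedral sites form three mutually perpendicular trans pairs.
Each en is bidentate and must span two cis positions.
Working through the distinct placements yields 4 geometric isomers: H2O cis (3 arrangements, 2 chiral); H2O trans.
Of these, 2 lack any improper symmetry element and so occur as enantiomeric pairs, giving 4 + 2 = 6 stereoisomers in total.

yes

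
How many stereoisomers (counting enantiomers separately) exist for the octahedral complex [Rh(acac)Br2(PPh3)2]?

The six octahedral sites form three mutually perpendicular trans pairs.
Each acac is bidentate and must span two cis positions.
There are 3 geometric isomers: Br trans, PPh3 cis; Br cis, PPh3 cis (chiral); Br cis, PPh3 trans.
One of these lacks any improper symmetry element and so occurs as an enantiomeric pair, giving 3 + 1 = 4 stereoisomers in total.

4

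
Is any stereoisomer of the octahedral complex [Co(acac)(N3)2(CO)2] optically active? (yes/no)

yes

The six octahedral sites form three mutually perpendicular trans pairs.
Each acac is bidentate and must span two cis positions.
The distinct arrangements are (3 in all): N3 cis, CO trans; N3 cis, CO cis (chiral); N3 trans, CO cis.
One of these lacks any improper symmetry element and so occurs as an enantiomeric pair, giving 3 + 1 = 4 stereoisomers in total.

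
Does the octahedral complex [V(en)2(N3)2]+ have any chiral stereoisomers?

The six octahedral sites form three mutually perpendicular trans pairs.
Each en is bidentate and must span two cis positions.
Working through the distinct placements yields 2 geometric isomers: N3 trans; N3 cis (chiral).
One of these lacks any improper symmetry element and so occurs as an enantiomeric pair, giving 2 + 1 = 3 stereoisomers in total.

yes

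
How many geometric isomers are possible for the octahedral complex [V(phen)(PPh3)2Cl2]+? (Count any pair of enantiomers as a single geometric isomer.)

3

An octahedron has six vertices in three trans pairs; every non-trans pair is cis.
Each phen is bidentate and must span two cis positions.
Working through the distinct placements yields 3 geometric isomers: PPh3 cis, Cl trans; PPh3 cis, Cl cis (chiral); PPh3 trans, Cl cis.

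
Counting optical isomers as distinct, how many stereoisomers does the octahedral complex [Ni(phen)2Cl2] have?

An octahedron has six vertices in three trans pairs; every non-trans pair is cis.
Each phen is bidentate and must span two cis positions.
Working through the distinct placements yields 2 geometric isomers: Cl trans; Cl cis (chiral).
One of these lacks any improper symmetry element and so occurs as an enantiomeric pair, giving 2 + 1 = 3 stereoisomers in total.

3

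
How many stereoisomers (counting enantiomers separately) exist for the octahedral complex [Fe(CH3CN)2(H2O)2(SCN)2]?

6

The six octahedral sites form three mutually perpendicular trans pairs.
There are 5 geometric isomers: CH3CN trans, H2O trans, SCN trans; CH3CN trans, H2O cis, SCN cis; CH3CN cis, H2O cis, SCN trans; CH3CN cis, H2O cis, SCN cis (chiral); CH3CN cis, H2O trans, SCN cis.
One of these lacks any improper symmetry element and so occurs as an enantiomeric pair, giving 5 + 1 = 6 stereoisomers in total.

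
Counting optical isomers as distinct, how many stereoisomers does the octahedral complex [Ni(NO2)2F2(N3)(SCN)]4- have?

An octahedron has six vertices in three trans pairs; every non-trans pair is cis.
The distinct arrangements are (6 in all): NO2 cis, F trans; NO2 trans, F trans; NO2 cis, F cis (3 arrangements, 2 chiral); NO2 trans, F cis.
Of these, 2 lack any improper symmetry element and so occur as enantiomeric pairs, giving 6 + 2 = 8 stereoisomers in total.

8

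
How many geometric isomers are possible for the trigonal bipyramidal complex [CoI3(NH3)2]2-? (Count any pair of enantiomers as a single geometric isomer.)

3

A trigonal bipyramid has two axial and three equatorial sites, which are chemically inequivalent.
There are 3 geometric isomers: NH3 both equatorial; NH3 one axial, one equatorial; NH3 both axial.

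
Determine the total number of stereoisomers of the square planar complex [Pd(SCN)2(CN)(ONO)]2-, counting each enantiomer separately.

In a square planar complex each vertex has one trans partner and two cis neighbours.
Working through the distinct placements yields 2 geometric isomers: SCN cis; SCN trans.
Each arrangement has an internal mirror plane or centre of symmetry, so none is chiral.

2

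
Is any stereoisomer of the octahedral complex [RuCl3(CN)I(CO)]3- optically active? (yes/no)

yes

The six octahedral sites form three mutually perpendicular trans pairs.
The distinct arrangements are (4 in all): Cl mer (3 arrangements); Cl fac (chiral).
One of these lacks any improper symmetry element and so occurs as an enantiomeric pair, giving 4 + 1 = 5 stereoisomers in total.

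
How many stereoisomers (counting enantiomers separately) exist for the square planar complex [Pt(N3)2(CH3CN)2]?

In a square planar complex each vertex has one trans partner and two cis neighbours.
There are 2 geometric isomers: N3 cis; N3 trans.
Each arrangement has an internal mirror plane or centre of symmetry, so none is chiral.

2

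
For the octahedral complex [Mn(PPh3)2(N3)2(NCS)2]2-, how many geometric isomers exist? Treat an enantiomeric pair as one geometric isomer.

5

Systematic placement gives 5 geometric isomers: PPh3 trans, N3 trans, NCS trans; PPh3 cis, N3 trans, NCS cis; PPh3 trans, N3 cis, NCS cis; PPh3 cis, N3 cis, NCS cis (chiral); PPh3 cis, N3 cis, NCS trans.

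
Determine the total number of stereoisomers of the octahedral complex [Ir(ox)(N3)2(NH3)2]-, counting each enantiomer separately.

Each ox is bidentate and must span two cis positions.
Systematic placement gives 3 geometric isomers: N3 trans, NH3 cis; N3 cis, NH3 cis (chiral); N3 cis, NH3 trans.
One of these lacks any improper symmetry element and so occurs as an enantiomeric pair, giving 3 + 1 = 4 stereoisomers in total.

4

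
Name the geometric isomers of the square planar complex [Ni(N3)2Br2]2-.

cis and trans

In a square planar complex each vertex has one trans partner and two cis neighbours.
There are 2 geometric isomers: N3 cis; N3 trans.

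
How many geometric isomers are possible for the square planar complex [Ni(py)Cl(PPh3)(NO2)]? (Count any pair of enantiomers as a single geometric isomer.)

In a square planar complex each vertex has one trans partner and two cis neighbours.
Systematic placement gives 3 geometric isomers: (Cl/PPh3 trans, NO2/py trans); (Cl/py trans, NO2/PPh3 trans); (Cl/NO2 trans, PPh3/py trans).

3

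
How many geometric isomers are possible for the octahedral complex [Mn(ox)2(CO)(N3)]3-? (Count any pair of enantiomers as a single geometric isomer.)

2

The six octahedral sites form three mutually perpendicular trans pairs.
Each ox is bidentate and must span two cis positions.
Systematic placement gives 2 geometric isomers: CO and N3 mutually trans; CO and N3 mutually cis (chiral).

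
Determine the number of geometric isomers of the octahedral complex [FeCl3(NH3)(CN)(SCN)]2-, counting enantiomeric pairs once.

Working through the distinct placements yields 4 geometric isomers: Cl mer (3 arrangements); Cl fac (chiral).

4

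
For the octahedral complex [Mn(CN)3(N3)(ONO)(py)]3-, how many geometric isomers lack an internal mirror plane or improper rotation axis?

1

The distinct arrangements are (4 in all): CN mer (3 arrangements); CN fac (chiral).
One of these lacks any improper symmetry element and so occurs as an enantiomeric pair, giving 4 + 1 = 5 stereoisomers in total.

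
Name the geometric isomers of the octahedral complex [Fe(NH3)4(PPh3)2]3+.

cis and trans

The six octahedral sites form three mutually perpendicular trans pairs.
Working through the distinct placements yields 2 geometric isomers: PPh3 trans; PPh3 cis.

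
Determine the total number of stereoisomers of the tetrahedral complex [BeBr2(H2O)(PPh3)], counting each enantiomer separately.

All four vertices of a tetrahedron are equivalent and mutually adjacent, so cis/trans isomerism cannot arise.
Only one geometric arrangement is possible.

1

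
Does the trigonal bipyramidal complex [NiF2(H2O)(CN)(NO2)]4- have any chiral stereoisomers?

A trigonal bipyramid has two axial and three equatorial sites, which are chemically inequivalent.
Systematic enumeration (placing each ligand type in turn and discarding arrangements equivalent by rotation or reflection) gives 7 geometric isomers.
Of these, 3 lack any improper symmetry element and so occur as enantiomeric pairs, giving 7 + 3 = 10 stereoisomers in total.

yes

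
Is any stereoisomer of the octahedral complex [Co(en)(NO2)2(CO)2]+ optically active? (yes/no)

In an octahedral complex each vertex has one trans partner and four cis neighbours.
Each en is bidentate and must span two cis positions.
Working through the distinct placements yields 3 geometric isomers: NO2 cis, CO trans; NO2 cis, CO cis (chiral); NO2 trans, CO cis.
One of these lacks any improper symmetry element and so occurs as an enantiomeric pair, giving 3 + 1 = 4 stereoisomers in total.

yes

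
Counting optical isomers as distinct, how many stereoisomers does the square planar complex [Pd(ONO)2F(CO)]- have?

2

In a square planar complex each vertex has one trans partner and two cis neighbours.
Working through the distinct placements yields 2 geometric isomers: ONO cis; ONO trans.
Each arrangement has an internal mirror plane or centre of symmetry, so none is chiral.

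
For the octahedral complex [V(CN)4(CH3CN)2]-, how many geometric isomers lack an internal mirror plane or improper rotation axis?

0

The distinct arrangements are (2 in all): CH3CN trans; CH3CN cis.
Each arrangement has an internal mirror plane or centre of symmetry, so none is chiral.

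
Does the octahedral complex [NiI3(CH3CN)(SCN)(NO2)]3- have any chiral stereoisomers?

yes

The six octahedral sites form three mutually perpendicular trans pairs.
Systematic placement gives 4 geometric isomers: I mer (3 arrangements); I fac (chiral).
One of these lacks any improper symmetry element and so occurs as an enantiomeric pair, giving 4 + 1 = 5 stereoisomers in total.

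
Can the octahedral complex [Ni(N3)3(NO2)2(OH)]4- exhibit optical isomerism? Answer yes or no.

The six octahedral sites form three mutually perpendicular trans pairs.
Systematic placement gives 3 geometric isomers: N3 mer, NO2 cis; N3 mer, NO2 trans; N3 fac, NO2 cis.
Each arrangement has an internal mirror plane or centre of symmetry, so none is chiral.

no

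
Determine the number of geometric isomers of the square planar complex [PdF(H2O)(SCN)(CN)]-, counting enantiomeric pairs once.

3

A square has two trans pairs of vertices; adjacent vertices are cis.
There are 3 geometric isomers: (CN/H2O trans, F/SCN trans); (CN/SCN trans, F/H2O trans); (CN/F trans, H2O/SCN trans).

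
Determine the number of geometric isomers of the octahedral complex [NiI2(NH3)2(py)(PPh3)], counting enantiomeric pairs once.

An octahedron has six vertices in three trans pairs; every non-trans pair is cis.
Working through the distinct placements yields 6 geometric isomers: I trans, NH3 trans; I trans, NH3 cis; I cis, NH3 cis (3 arrangements, 2 chiral); I cis, NH3 trans.

6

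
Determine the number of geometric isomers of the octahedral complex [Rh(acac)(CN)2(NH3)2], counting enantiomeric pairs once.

In an octahedral complex each vertex has one trans partner and four cis neighbours.
Each acac is bidentate and must span two cis positions.
The distinct arrangements are (3 in all): CN trans, NH3 cis; CN cis, NH3 cis (chiral); CN cis, NH3 trans.

3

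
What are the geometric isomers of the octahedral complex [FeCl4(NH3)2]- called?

cis and trans

An octahedron has six vertices in three trans pairs; every non-trans pair is cis.
Working through the distinct placements yields 2 geometric isomers: NH3 trans; NH3 cis.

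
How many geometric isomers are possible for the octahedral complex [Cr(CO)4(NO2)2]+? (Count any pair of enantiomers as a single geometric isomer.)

2

An octahedron has six vertices in three trans pairs; every non-trans pair is cis.
There are 2 geometric isomers: NO2 trans; NO2 cis.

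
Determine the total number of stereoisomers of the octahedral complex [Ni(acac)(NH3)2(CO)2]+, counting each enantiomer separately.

4

An octahedron has six vertices in three trans pairs; every non-trans pair is cis.
Each acac is bidentate and must span two cis positions.
The distinct arrangements are (3 in all): NH3 cis, CO trans; NH3 cis, CO cis (chiral); NH3 trans, CO cis.
One of these lacks any improper symmetry element and so occurs as an enantiomeric pair, giving 3 + 1 = 4 stereoisomers in total.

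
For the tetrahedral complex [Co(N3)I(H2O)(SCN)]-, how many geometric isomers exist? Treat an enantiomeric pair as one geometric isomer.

In a tetrahedral complex all four positions are equivalent and every pair of ligands is adjacent — there is no cis/trans distinction.
Only one geometric arrangement is possible; it has no improper symmetry element, so it exists as a pair of enantiomers (2 stereoisomers).

1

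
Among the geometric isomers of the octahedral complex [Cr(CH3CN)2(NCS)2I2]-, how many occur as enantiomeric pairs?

1

The six octahedral sites form three mutually perpendicular trans pairs.
The distinct arrangements are (5 in all): CH3CN trans, NCS trans, I trans; CH3CN trans, NCS cis, I cis; CH3CN cis, NCS trans, I cis; CH3CN cis, NCS cis, I cis (chiral); CH3CN cis, NCS cis, I trans.
One of these lacks any improper symmetry element and so occurs as an enantiomeric pair, giving 5 + 1 = 6 stereoisomers in total.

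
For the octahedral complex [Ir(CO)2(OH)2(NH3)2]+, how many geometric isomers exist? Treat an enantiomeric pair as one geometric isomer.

The six octahedral sites form three mutually perpendicular trans pairs.
Working through the distinct placements yields 5 geometric isomers: CO trans, OH trans, NH3 trans; CO trans, OH cis, NH3 cis; CO cis, OH trans, NH3 cis; CO cis, OH cis, NH3 cis (chiral); CO cis, OH cis, NH3 trans.

5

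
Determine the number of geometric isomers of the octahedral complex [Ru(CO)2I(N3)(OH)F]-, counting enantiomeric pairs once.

The six octahedral sites form three mutually perpendicular trans pairs.
Systematic enumeration (placing each ligand type in turn and discarding arrangements equivalent by rotation or reflection) gives 9 geometric isomers.

9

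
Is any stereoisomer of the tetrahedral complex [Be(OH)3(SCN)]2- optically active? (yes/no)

Only one geometric arrangement is possible.

no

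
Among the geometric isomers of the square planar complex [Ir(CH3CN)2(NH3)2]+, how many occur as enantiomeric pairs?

Systematic placement gives 2 geometric isomers: CH3CN cis; CH3CN trans.
Each arrangement has an internal mirror plane or centre of symmetry, so none is chiral.

0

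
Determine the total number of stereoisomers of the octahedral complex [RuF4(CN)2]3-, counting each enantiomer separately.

2

An octahedron has six vertices in three trans pairs; every non-trans pair is cis.
Systematic placement gives 2 geometric isomers: CN trans; CN cis.
Each arrangement has an internal mirror plane or centre of symmetry, so none is chiral.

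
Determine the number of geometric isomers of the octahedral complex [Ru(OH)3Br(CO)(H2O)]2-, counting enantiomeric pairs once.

4

Working through the distinct placements yields 4 geometric isomers: OH mer (3 arrangements); OH fac (chiral).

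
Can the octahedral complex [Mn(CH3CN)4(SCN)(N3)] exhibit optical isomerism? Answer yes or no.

no

An octahedron has six vertices in three trans pairs; every non-trans pair is cis.
The distinct arrangements are (2 in all): SCN and N3 mutually trans; SCN and N3 mutually cis.
Each arrangement has an internal mirror plane or centre of symmetry, so none is chiral.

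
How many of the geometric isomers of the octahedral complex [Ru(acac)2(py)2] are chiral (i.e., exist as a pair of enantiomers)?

1

An octahedron has six vertices in three trans pairs; every non-trans pair is cis.
Each acac is bidentate and must span two cis positions.
There are 2 geometric isomers: py trans; py cis (chiral).
One of these lacks any improper symmetry element and so occurs as an enantiomeric pair, giving 2 + 1 = 3 stereoisomers in total.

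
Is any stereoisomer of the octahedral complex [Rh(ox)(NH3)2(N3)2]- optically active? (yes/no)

yes

An octahedron has six vertices in three trans pairs; every non-trans pair is cis.
Each ox is bidentate and must span two cis positions.
Working through the distinct placements yields 3 geometric isomers: NH3 cis, N3 trans; NH3 cis, N3 cis (chiral); NH3 trans, N3 cis.
One of these lacks any improper symmetry element and so occurs as an enantiomeric pair, giving 3 + 1 = 4 stereoisomers in total.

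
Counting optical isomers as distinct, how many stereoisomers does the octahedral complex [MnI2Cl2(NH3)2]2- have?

The six octahedral sites form three mutually perpendicular trans pairs.
There are 5 geometric isomers: I trans, Cl trans, NH3 trans; I cis, Cl trans, NH3 cis; I cis, Cl cis, NH3 trans; I cis, Cl cis, NH3 cis (chiral); I trans, Cl cis, NH3 cis.
One of these lacks any improper symmetry element and so occurs as an enantiomeric pair, giving 5 + 1 = 6 stereoisomers in total.

6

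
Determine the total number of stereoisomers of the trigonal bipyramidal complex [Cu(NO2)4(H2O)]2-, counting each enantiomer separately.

2

Working through the distinct placements yields 2 geometric isomers: H2O axial; H2O equatorial.
Each arrangement has an internal mirror plane or centre of symmetry, so none is chiral.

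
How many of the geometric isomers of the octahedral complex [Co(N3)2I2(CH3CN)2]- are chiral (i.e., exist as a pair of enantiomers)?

An octahedron has six vertices in three trans pairs; every non-trans pair is cis.
The distinct arrangements are (5 in all): N3 trans, I trans, CH3CN trans; N3 cis, I cis, CH3CN trans; N3 trans, I cis, CH3CN cis; N3 cis, I cis, CH3CN cis (chiral); N3 cis, I trans, CH3CN cis.
One of these lacks any improper symmetry element and so occurs as an enantiomeric pair, giving 5 + 1 = 6 stereoisomers in total.

1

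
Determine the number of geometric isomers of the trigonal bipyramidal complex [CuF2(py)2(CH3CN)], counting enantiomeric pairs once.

5

In a trigonal bipyramid the two axial positions differ from the three equatorial ones.
Systematic enumeration (placing each ligand type in turn and discarding arrangements equivalent by rotation or reflection) gives 5 geometric isomers.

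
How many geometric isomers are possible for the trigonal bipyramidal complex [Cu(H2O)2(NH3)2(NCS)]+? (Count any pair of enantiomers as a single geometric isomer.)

In a trigonal bipyramid the two axial positions differ from the three equatorial ones.
Systematic enumeration (placing each ligand type in turn and discarding arrangements equivalent by rotation or reflection) gives 5 geometric isomers.

5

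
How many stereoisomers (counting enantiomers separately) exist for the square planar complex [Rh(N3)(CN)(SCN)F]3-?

3

In a square planar complex each vertex has one trans partner and two cis neighbours.
Systematic placement gives 3 geometric isomers: (CN/N3 trans, F/SCN trans); (CN/SCN trans, F/N3 trans); (CN/F trans, N3/SCN trans).
Each arrangement has an internal mirror plane or centre of symmetry, so none is chiral.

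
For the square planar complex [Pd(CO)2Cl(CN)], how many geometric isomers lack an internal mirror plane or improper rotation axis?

In a square planar complex each vertex has one trans partner and two cis neighbours.
There are 2 geometric isomers: CO cis; CO trans.
Each arrangement has an internal mirror plane or centre of symmetry, so none is chiral.

0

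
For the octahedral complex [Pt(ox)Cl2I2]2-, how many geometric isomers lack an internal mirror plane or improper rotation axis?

The six octahedral sites form three mutually perpendicular trans pairs.
Each ox is bidentate and must span two cis positions.
Working through the distinct placements yields 3 geometric isomers: Cl trans, I cis; Cl cis, I cis (chiral); Cl cis, I trans.
One of these lacks any improper symmetry element and so occurs as an enantiomeric pair, giving 3 + 1 = 4 stereoisomers in total.

1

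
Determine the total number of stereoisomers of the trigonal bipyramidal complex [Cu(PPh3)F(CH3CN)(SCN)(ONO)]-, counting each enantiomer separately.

A trigonal bipyramid has two axial and three equatorial sites, which are chemically inequivalent.
Placing the ligands in turn and identifying arrangements related by rotation or reflection leaves 10 distinct geometric isomers.
Of these, 10 lack any improper symmetry element and so occur as enantiomeric pairs, giving 10 + 10 = 20 stereoisomers in total.

20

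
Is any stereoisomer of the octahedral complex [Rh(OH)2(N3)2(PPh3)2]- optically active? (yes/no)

yes

The six octahedral sites form three mutually perpendicular trans pairs.
The distinct arrangements are (5 in all): OH trans, N3 trans, PPh3 trans; OH cis, N3 trans, PPh3 cis; OH cis, N3 cis, PPh3 trans; OH cis, N3 cis, PPh3 cis (chiral); OH trans, N3 cis, PPh3 cis.
One of these lacks any improper symmetry element and so occurs as an enantiomeric pair, giving 5 + 1 = 6 stereoisomers in total.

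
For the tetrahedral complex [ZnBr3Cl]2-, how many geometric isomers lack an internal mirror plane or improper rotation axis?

In a tetrahedral complex all four positions are equivalent and every pair of ligands is adjacent — there is no cis/trans distinction.
Only one geometric arrangement is possible.

0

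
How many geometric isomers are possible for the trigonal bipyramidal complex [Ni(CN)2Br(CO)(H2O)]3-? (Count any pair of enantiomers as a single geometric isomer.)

In a trigonal bipyramid the two axial positions differ from the three equatorial ones.
Systematic enumeration (placing each ligand type in turn and discarding arrangements equivalent by rotation or reflection) gives 7 geometric isomers.

7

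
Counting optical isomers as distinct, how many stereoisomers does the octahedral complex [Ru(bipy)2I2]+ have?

3

The six octahedral sites form three mutually perpendicular trans pairs.
Each bipy is bidentate and must span two cis positions.
There are 2 geometric isomers: I trans; I cis (chiral).
One of these lacks any improper symmetry element and so occurs as an enantiomeric pair, giving 2 + 1 = 3 stereoisomers in total.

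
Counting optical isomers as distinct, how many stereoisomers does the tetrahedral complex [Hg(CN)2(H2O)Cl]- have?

All four vertices of a tetrahedron are equivalent and mutually adjacent, so cis/trans isomerism cannot arise.
Only one geometric arrangement is possible.

1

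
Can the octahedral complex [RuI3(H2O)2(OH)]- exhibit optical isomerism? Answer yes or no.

no

In an octahedral complex each vertex has one trans partner and four cis neighbours.
The distinct arrangements are (3 in all): I mer, H2O trans; I fac, H2O cis; I mer, H2O cis.
Each arrangement has an internal mirror plane or centre of symmetry, so none is chiral.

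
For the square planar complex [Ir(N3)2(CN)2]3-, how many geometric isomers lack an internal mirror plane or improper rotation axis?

0

A square has two trans pairs of vertices; adjacent vertices are cis.
There are 2 geometric isomers: N3 cis; N3 trans.
Each arrangement has an internal mirror plane or centre of symmetry, so none is chiral.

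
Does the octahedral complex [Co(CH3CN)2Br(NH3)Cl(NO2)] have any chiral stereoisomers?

yes

In an octahedral complex each vertex has one trans partner and four cis neighbours.
Placing the ligands in turn and identifying arrangements related by rotation or reflection leaves 9 distinct geometric isomers.
Of these, 6 lack any improper symmetry element and so occur as enantiomeric pairs, giving 9 + 6 = 15 stereoisomers in total.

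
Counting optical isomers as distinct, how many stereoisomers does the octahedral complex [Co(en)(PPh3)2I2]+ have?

In an octahedral complex each vertex has one trans partner and four cis neighbours.
Each en is bidentate and must span two cis positions.
There are 3 geometric isomers: PPh3 cis, I trans; PPh3 cis, I cis (chiral); PPh3 trans, I cis.
One of these lacks any improper symmetry element and so occurs as an enantiomeric pair, giving 3 + 1 = 4 stereoisomers in total.

4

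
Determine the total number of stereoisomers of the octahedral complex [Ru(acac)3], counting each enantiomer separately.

The six octahedral sites form three mutually perpendicular trans pairs.
Each acac is bidentate and must span two cis positions.
Only one geometric arrangement is possible; it has no improper symmetry element, so it exists as a pair of enantiomers (2 stereoisomers).

2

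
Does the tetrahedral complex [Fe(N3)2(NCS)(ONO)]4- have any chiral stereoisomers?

no

In a tetrahedral complex all four positions are equivalent and every pair of ligands is adjacent — there is no cis/trans distinction.
Only one geometric arrangement is possible.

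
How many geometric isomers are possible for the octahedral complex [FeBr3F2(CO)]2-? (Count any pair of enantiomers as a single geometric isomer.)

In an octahedral complex each vertex has one trans partner and four cis neighbours.
Working through the distinct placements yields 3 geometric isomers: Br mer, F trans; Br mer, F cis; Br fac, F cis.

3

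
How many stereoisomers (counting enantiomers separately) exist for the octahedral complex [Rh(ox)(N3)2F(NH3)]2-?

6

In an octahedral complex each vertex has one trans partner and four cis neighbours.
Each ox is bidentate and must span two cis positions.
The distinct arrangements are (4 in all): N3 cis (3 arrangements, 2 chiral); N3 trans.
Of these, 2 lack any improper symmetry element and so occur as enantiomeric pairs, giving 4 + 2 = 6 stereoisomers in total.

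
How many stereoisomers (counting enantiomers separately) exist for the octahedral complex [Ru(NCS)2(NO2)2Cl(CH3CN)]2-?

An octahedron has six vertices in three trans pairs; every non-trans pair is cis.
The distinct arrangements are (6 in all): NCS trans, NO2 trans; NCS cis, NO2 cis (3 arrangements, 2 chiral); NCS cis, NO2 trans; NCS trans, NO2 cis.
Of these, 2 lack any improper symmetry element and so occur as enantiomeric pairs, giving 6 + 2 = 8 stereoisomers in total.

8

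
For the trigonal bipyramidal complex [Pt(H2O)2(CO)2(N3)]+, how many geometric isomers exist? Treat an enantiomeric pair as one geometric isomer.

5

In a trigonal bipyramid the two axial positions differ from the three equatorial ones.
Placing the ligands in turn and identifying arrangements related by rotation or reflection leaves 5 distinct geometric isomers.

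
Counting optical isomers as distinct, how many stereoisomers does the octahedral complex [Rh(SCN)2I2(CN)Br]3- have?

In an octahedral complex each vertex has one trans partner and four cis neighbours.
The distinct arrangements are (6 in all): SCN trans, I trans; SCN cis, I cis (3 arrangements, 2 chiral); SCN trans, I cis; SCN cis, I trans.
Of these, 2 lack any improper symmetry element and so occur as enantiomeric pairs, giving 6 + 2 = 8 stereoisomers in total.

8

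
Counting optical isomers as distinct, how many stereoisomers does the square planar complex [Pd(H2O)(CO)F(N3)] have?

In a square planar complex each vertex has one trans partner and two cis neighbours.
The distinct arrangements are (3 in all): (CO/H2O trans, F/N3 trans); (CO/N3 trans, F/H2O trans); (CO/F trans, H2O/N3 trans).
Each arrangement has an internal mirror plane or centre of symmetry, so none is chiral.

3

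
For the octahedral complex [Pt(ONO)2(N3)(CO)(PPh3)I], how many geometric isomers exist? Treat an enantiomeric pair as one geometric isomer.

9

Placing the ligands in turn and identifying arrangements related by rotation or reflection leaves 9 distinct geometric isomers.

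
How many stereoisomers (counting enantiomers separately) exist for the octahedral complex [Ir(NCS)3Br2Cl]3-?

An octahedron has six vertices in three trans pairs; every non-trans pair is cis.
There are 3 geometric isomers: NCS mer, Br trans; NCS mer, Br cis; NCS fac, Br cis.
Each arrangement has an internal mirror plane or centre of symmetry, so none is chiral.

3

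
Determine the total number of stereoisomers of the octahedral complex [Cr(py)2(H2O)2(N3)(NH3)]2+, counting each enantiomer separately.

8

The six octahedral sites form three mutually perpendicular trans pairs.
The distinct arrangements are (6 in all): py trans, H2O trans; py cis, H2O trans; py trans, H2O cis; py cis, H2O cis (3 arrangements, 2 chiral).
Of these, 2 lack any improper symmetry element and so occur as enantiomeric pairs, giving 6 + 2 = 8 stereoisomers in total.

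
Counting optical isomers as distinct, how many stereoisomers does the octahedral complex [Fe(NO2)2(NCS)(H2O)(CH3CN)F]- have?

15

The six octahedral sites form three mutually perpendicular trans pairs.
Exhaustive case analysis gives 9 geometric isomers.
Of these, 6 lack any improper symmetry element and so occur as enantiomeric pairs, giving 9 + 6 = 15 stereoisomers in total.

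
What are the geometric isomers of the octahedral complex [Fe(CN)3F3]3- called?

Working through the distinct placements yields 2 geometric isomers: CN mer; CN fac.

fac and mer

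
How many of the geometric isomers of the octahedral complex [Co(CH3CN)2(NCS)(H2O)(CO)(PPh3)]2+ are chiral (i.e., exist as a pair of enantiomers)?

In an octahedral complex each vertex has one trans partner and four cis neighbours.
Systematic enumeration (placing each ligand type in turn and discarding arrangements equivalent by rotation or reflection) gives 9 geometric isomers.
Of these, 6 lack any improper symmetry element and so occur as enantiomeric pairs, giving 9 + 6 = 15 stereoisomers in total.

6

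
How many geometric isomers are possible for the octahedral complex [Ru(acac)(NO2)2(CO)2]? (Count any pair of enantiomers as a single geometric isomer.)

3

The six octahedral sites form three mutually perpendicular trans pairs.
Each acac is bidentate and must span two cis positions.
The distinct arrangements are (3 in all): NO2 cis, CO trans; NO2 cis, CO cis (chiral); NO2 trans, CO cis.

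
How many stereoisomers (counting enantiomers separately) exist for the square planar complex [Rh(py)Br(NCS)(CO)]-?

3

In a square planar complex each vertex has one trans partner and two cis neighbours.
The distinct arrangements are (3 in all): (Br/NCS trans, CO/py trans); (Br/py trans, CO/NCS trans); (Br/CO trans, NCS/py trans).
Each arrangement has an internal mirror plane or centre of symmetry, so none is chiral.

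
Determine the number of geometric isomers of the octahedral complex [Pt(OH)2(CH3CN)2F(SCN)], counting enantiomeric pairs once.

6

The six octahedral sites form three mutually perpendicular trans pairs.
The distinct arrangements are (6 in all): OH cis, CH3CN trans; OH trans, CH3CN trans; OH cis, CH3CN cis (3 arrangements, 2 chiral); OH trans, CH3CN cis.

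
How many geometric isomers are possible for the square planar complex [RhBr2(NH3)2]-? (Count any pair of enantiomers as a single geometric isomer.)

A square has two trans pairs of vertices; adjacent vertices are cis.
The distinct arrangements are (2 in all): Br cis; Br trans.

2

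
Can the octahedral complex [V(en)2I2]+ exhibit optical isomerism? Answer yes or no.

yes

Each en is bidentate and must span two cis positions.
Systematic placement gives 2 geometric isomers: I trans; I cis (chiral).
One of these lacks any improper symmetry element and so occurs as an enantiomeric pair, giving 2 + 1 = 3 stereoisomers in total.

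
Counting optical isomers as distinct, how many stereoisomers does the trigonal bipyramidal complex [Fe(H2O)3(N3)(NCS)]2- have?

4

In a trigonal bipyramid the two axial positions differ from the three equatorial ones.
The distinct arrangements are (4 in all): N3 equatorial, NCS equatorial; N3 axial, NCS equatorial; N3 equatorial, NCS axial; N3 axial, NCS axial.
Each arrangement has an internal mirror plane or centre of symmetry, so none is chiral.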